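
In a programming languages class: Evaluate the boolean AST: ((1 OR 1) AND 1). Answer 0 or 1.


Step 1: Evaluate inner node
  1 OR 1 = 1
Step 2: Evaluate root node
  1 AND 1 = 1

1


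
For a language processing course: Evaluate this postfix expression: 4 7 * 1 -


Processing tokens left to right:
Push 4, Push 7
Pop 4 and 7, compute 4 * 7 = 28, push 28
Push 1
Pop 28 and 1, compute 28 - 1 = 27, push 27
Stack result: 27

27


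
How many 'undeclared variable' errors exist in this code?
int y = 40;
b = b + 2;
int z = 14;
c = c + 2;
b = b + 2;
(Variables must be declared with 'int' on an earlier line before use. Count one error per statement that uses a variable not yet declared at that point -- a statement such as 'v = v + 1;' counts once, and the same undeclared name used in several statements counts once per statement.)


Scanning code line by line:
  Line 1: declare 'y' -> declared = ['y']
  Line 2: use 'b' -> ERROR (undeclared)
  Line 3: declare 'z' -> declared = ['y', 'z']
  Line 4: use 'c' -> ERROR (undeclared)
  Line 5: use 'b' -> ERROR (undeclared)
Total undeclared variable errors: 3

3


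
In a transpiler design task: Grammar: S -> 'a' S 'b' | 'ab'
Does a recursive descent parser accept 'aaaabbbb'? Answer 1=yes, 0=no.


Grammar accepts strings of the form a^n b^n (n >= 1)
Word: 'aaaabbbb'
Counting: 4 a's and 4 b's
Check: 4 == 4? Yes
Derivation (S -> aSb applied 3 time(s), then S -> ab): S => aSb => aaSbb => aaaSbbb => aaaabbbb
Accepted

1


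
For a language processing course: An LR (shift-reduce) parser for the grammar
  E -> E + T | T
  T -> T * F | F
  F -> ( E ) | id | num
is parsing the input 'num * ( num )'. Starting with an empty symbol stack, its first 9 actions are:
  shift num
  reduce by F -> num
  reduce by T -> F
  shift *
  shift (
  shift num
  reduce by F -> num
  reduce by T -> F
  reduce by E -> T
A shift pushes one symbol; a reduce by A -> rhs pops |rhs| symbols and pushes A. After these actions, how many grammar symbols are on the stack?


Tracking the symbol stack through each action:
  Action 1: shift 'num' : push -> stack = [num] (size 1)
  Action 2: reduce by F -> num : pop 1, push F -> stack = [F] (size 1)
  Action 3: reduce by T -> F : pop 1, push T -> stack = [T] (size 1)
  Action 4: shift '*' : push -> stack = [T, *] (size 2)
  Action 5: shift '(' : push -> stack = [T, *, (] (size 3)
  Action 6: shift 'num' : push -> stack = [T, *, (, num] (size 4)
  Action 7: reduce by F -> num : pop 1, push F -> stack = [T, *, (, F] (size 4)
  Action 8: reduce by T -> F : pop 1, push T -> stack = [T, *, (, T] (size 4)
  Action 9: reduce by E -> T : pop 1, push E -> stack = [T, *, (, E] (size 4)
Final stack size: 4

4


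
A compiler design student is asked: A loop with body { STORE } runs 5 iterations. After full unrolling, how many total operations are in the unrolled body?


Loop body operations: STORE (1 op per iteration)
Unrolling 5 iterations:
  Iteration 1: STORE (1 ops)
  Iteration 2: STORE (1 ops)
  Iteration 3: STORE (1 ops)
  Iteration 4: STORE (1 ops)
  Iteration 5: STORE (1 ops)
Total: 5 iterations * 1 ops/iter = 5 operations

5


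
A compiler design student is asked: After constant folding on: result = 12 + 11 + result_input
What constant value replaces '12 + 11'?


Identifying constant sub-expression:
  Original: result = 12 + 11 + result_input
  12 and 11 are both compile-time constants
  Evaluating: 12 + 11 = 23
  After folding: result = 23 + result_input

23


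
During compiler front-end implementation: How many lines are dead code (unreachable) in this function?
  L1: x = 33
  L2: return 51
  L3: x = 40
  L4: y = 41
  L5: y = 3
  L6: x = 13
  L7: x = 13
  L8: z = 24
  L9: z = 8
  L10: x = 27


Analyzing control flow:
  L1: reachable (before return)
  L2: reachable (return statement)
  L3: DEAD (after return at L2)
  L4: DEAD (after return at L2)
  L5: DEAD (after return at L2)
  L6: DEAD (after return at L2)
  L7: DEAD (after return at L2)
  L8: DEAD (after return at L2)
  L9: DEAD (after return at L2)
  L10: DEAD (after return at L2)
Return at L2, total lines = 10
Dead lines: L3 through L10
Count: 8

8


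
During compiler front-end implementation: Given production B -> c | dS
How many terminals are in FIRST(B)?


Production: B -> c | dS
Examining each alternative for leading terminals:
  B -> c : first terminal = 'c'
  B -> dS : first terminal = 'd'
FIRST(B) = {c, d}
Count: 2

2


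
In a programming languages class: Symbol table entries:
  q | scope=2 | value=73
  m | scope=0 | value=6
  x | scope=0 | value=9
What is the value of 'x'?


Searching symbol table for 'x':
  q | scope=2 | value=73
  m | scope=0 | value=6
  x | scope=0 | value=9 <- MATCH
Found 'x' at scope 0 with value 9

9


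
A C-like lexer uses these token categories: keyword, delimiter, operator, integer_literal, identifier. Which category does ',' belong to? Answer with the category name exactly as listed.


Token: ','
Checking categories:
  identifier: no
  integer_literal: no
  operator: no
  keyword: no
  delimiter: YES
Category: delimiter

delimiter


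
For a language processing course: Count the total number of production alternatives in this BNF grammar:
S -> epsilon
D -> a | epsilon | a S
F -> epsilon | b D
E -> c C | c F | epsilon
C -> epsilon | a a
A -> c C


Counting alternatives per rule:
  S: 1 alternative(s)
  D: 3 alternative(s)
  F: 2 alternative(s)
  E: 3 alternative(s)
  C: 2 alternative(s)
  A: 1 alternative(s)
Sum: 1 + 3 + 2 + 3 + 2 + 1 = 12

12


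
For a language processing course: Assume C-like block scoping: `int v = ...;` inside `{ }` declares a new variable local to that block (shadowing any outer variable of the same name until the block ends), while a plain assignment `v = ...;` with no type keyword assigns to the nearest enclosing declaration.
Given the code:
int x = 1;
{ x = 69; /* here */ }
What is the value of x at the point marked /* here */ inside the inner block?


Analyzing scoping rules:
Outer scope: declares x = 1
Inner block: 'x = 69;' has no type keyword, so it is an assignment to the outer x (no shadowing)
Inside the block, after the assignment -> 69
Result: 69

69


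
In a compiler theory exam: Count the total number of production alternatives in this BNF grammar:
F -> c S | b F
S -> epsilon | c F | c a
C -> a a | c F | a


Counting alternatives per rule:
  F: 2 alternative(s)
  S: 3 alternative(s)
  C: 3 alternative(s)
Sum: 2 + 3 + 3 = 8

8


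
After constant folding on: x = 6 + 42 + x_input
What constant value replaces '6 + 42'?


Identifying constant sub-expression:
  Original: x = 6 + 42 + x_input
  6 and 42 are both compile-time constants
  Evaluating: 6 + 42 = 48
  After folding: x = 48 + x_input

48


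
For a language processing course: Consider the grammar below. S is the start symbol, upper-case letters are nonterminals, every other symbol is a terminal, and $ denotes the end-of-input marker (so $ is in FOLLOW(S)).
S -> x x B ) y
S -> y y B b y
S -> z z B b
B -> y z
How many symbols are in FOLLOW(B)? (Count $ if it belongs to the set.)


S is the start symbol and does not occur in any rule body, so FOLLOW(S) = {$}.
Examining every occurrence of B in a rule body:
  S -> x x B ) y : B is followed by terminal ')' -> add ')'
  S -> y y B b y : B is followed by terminal 'b' -> add 'b'
  S -> z z B b : B is followed by terminal 'b' -> add 'b' (already in the set)
  B -> y z : B does not occur in the body -> contributes nothing
FOLLOW(B) = {), b}
Count: 2

2


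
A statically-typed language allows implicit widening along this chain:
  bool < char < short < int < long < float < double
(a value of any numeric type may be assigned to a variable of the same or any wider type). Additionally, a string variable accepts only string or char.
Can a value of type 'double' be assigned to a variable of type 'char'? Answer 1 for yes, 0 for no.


Target variable type: char
Source value type: double
Numeric ranks: double=6, char=1
Widening allowed iff rank(source) <= rank(target): 6 <= 1? No
Result: 0

0


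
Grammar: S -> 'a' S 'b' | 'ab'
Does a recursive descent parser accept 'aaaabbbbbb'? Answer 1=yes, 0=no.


Grammar accepts strings of the form a^n b^n (n >= 1)
Word: 'aaaabbbbbb'
Counting: 4 a's and 6 b's
Check: 4 == 6? No
Mismatch: a-count != b-count
Rejected

0


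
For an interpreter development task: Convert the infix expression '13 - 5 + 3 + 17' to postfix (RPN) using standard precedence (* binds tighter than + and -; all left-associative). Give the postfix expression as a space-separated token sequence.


Applying the shunting-yard algorithm:
  Operand 13 -> output
  Push '-' onto operator stack -> op-stack: [-]
  Operand 5 -> output
  See '+' (prec 1); top '-' (prec 1) >= it -> pop '-' to output
  Push '+' onto operator stack -> op-stack: [+]
  Operand 3 -> output
  See '+' (prec 1); top '+' (prec 1) >= it -> pop '+' to output
  Push '+' onto operator stack -> op-stack: [+]
  Operand 17 -> output
  End of input: pop '+' to output
Postfix result: 13 5 - 3 + 17 +

13 5 - 3 + 17 +


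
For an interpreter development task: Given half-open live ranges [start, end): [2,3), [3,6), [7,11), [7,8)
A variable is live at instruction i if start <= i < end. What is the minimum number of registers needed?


Live ranges:
  Var0: [2, 3)
  Var1: [3, 6)
  Var2: [7, 11)
  Var3: [7, 8)
Sweep-line events (position, delta, active):
  pos=2 start -> active=1
  pos=3 end -> active=0
  pos=3 start -> active=1
  pos=6 end -> active=0
  pos=7 start -> active=1
  pos=7 start -> active=2
  pos=8 end -> active=1
  pos=11 end -> active=0
Maximum simultaneous active: 2
Minimum registers needed: 2

2


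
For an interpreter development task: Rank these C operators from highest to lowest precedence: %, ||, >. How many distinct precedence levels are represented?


Looking up precedence for each operator:
  % -> precedence 6
  || -> precedence 1
  > -> precedence 4
Sorted highest to lowest: %, >, ||
Distinct precedence values: [6, 4, 1]
Number of distinct levels: 3

3


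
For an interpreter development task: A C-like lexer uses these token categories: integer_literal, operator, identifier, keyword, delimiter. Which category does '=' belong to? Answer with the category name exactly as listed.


Token: '='
Checking categories:
  identifier: no
  integer_literal: no
  operator: YES
  keyword: no
  delimiter: no
Category: operator

operator


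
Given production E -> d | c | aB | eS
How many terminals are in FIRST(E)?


Production: E -> d | c | aB | eS
Examining each alternative for leading terminals:
  E -> d : first terminal = 'd'
  E -> c : first terminal = 'c'
  E -> aB : first terminal = 'a'
  E -> eS : first terminal = 'e'
FIRST(E) = {a, c, d, e}
Count: 4

4


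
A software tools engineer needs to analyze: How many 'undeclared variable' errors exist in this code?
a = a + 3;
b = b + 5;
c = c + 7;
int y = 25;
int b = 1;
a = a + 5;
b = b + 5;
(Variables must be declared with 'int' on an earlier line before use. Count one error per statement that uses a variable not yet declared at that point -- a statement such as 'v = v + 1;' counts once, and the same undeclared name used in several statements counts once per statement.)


Scanning code line by line:
  Line 1: use 'a' -> ERROR (undeclared)
  Line 2: use 'b' -> ERROR (undeclared)
  Line 3: use 'c' -> ERROR (undeclared)
  Line 4: declare 'y' -> declared = ['y']
  Line 5: declare 'b' -> declared = ['b', 'y']
  Line 6: use 'a' -> ERROR (undeclared)
  Line 7: use 'b' -> OK (declared)
Total undeclared variable errors: 4

4


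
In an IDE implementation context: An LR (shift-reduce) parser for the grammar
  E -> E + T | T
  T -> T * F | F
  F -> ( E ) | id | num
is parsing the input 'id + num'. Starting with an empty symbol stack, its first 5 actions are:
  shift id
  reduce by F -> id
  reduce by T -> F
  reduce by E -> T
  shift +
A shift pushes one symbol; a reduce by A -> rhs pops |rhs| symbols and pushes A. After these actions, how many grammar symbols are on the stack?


Tracking the symbol stack through each action:
  Action 1: shift 'id' : push -> stack = [id] (size 1)
  Action 2: reduce by F -> id : pop 1, push F -> stack = [F] (size 1)
  Action 3: reduce by T -> F : pop 1, push T -> stack = [T] (size 1)
  Action 4: reduce by E -> T : pop 1, push E -> stack = [E] (size 1)
  Action 5: shift '+' : push -> stack = [E, +] (size 2)
Final stack size: 2

2


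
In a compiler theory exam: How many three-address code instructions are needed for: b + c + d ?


Expression: b + c + d
Generating three-address code (respecting * over +/- precedence):
  Instruction 1: t1 = b + c
  Instruction 2: t2 = t1 + d
Total instructions: 2

2


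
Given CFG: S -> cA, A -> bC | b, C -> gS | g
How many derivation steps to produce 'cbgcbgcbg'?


Grammar: S -> cA, A -> bC | b, C -> gS | g
Deriving 'cbgcbgcbg':
Step 1: S -> cA => cA
Step 2: A -> bC => cbC
Step 3: C -> gS => cbgS
Step 4: S -> cA => cbgcA
Step 5: A -> bC => cbgcbC
Step 6: C -> gS => cbgcbgS
Step 7: S -> cA => cbgcbgcA
Step 8: A -> bC => cbgcbgcbC
Step 9: C -> g => cbgcbgcbg
Total derivation steps: 9

9


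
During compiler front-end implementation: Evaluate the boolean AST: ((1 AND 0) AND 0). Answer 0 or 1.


Step 1: Evaluate inner node
  1 AND 0 = 0
Step 2: Evaluate root node
  0 AND 0 = 0

0


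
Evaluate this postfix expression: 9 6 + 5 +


Processing tokens left to right:
Push 9, Push 6
Pop 9 and 6, compute 9 + 6 = 15, push 15
Push 5
Pop 15 and 5, compute 15 + 5 = 20, push 20
Stack result: 20

20


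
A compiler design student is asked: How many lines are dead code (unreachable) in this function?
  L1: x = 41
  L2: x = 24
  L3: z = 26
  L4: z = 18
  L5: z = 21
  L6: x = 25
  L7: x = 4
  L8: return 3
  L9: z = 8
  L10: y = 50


Analyzing control flow:
  L1: reachable (before return)
  L2: reachable (before return)
  L3: reachable (before return)
  L4: reachable (before return)
  L5: reachable (before return)
  L6: reachable (before return)
  L7: reachable (before return)
  L8: reachable (return statement)
  L9: DEAD (after return at L8)
  L10: DEAD (after return at L8)
Return at L8, total lines = 10
Dead lines: L9 through L10
Count: 2

2


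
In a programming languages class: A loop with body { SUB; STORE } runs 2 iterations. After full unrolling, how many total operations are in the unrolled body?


Loop body operations: SUB, STORE (2 ops per iteration)
Unrolling 2 iterations:
  Iteration 1: SUB, STORE (2 ops)
  Iteration 2: SUB, STORE (2 ops)
Total: 2 iterations * 2 ops/iter = 4 operations

4


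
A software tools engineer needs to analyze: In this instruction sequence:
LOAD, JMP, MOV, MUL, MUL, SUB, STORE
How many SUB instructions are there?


Scanning instruction sequence for SUB:
  Position 1: LOAD
  Position 2: JMP
  Position 3: MOV
  Position 4: MUL
  Position 5: MUL
  Position 6: SUB <- MATCH
  Position 7: STORE
Matches at positions: [6]
Total SUB count: 1

1


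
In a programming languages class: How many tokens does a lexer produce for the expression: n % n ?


Scanning 'n % n'
Token 1: 'n' -> identifier
Token 2: '%' -> operator
Token 3: 'n' -> identifier
Total tokens: 3

3


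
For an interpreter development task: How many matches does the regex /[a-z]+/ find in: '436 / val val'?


Pattern: /[a-z]+/ (identifiers)
Input: '436 / val val'
Scanning for matches:
  Match 1: 'val'
  Match 2: 'val'
Total matches: 2

2


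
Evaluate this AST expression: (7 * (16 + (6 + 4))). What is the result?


Expression: (7 * (16 + (6 + 4)))
Evaluating step by step:
  6 + 4 = 10
  16 + 10 = 26
  7 * 26 = 182
Result: 182

182


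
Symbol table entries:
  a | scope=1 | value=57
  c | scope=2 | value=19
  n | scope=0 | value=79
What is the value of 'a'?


Searching symbol table for 'a':
  a | scope=1 | value=57 <- MATCH
  c | scope=2 | value=19
  n | scope=0 | value=79
Found 'a' at scope 1 with value 57

57


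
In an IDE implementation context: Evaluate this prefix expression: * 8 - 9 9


Parsing prefix expression: * 8 - 9 9
Step 1: Innermost operation '- 9 9'
  9 - 9 = 0
Step 2: Outer operation '* 8 [0]'
  8 * 0 = 0

0


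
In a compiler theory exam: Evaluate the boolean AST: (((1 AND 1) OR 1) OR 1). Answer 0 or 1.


Step 1: Evaluate inner node
  1 AND 1 = 1
Step 2: Evaluate next node
  1 OR 1 = 1
Step 3: Evaluate root node
  1 OR 1 = 1

1


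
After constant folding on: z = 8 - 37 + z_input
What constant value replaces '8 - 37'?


Identifying constant sub-expression:
  Original: z = 8 - 37 + z_input
  8 and 37 are both compile-time constants
  Evaluating: 8 - 37 = -29
  After folding: z = -29 + z_input

-29


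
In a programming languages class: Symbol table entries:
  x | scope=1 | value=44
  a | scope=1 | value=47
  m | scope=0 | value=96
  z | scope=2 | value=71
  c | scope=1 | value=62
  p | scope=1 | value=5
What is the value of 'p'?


Searching symbol table for 'p':
  x | scope=1 | value=44
  a | scope=1 | value=47
  m | scope=0 | value=96
  z | scope=2 | value=71
  c | scope=1 | value=62
  p | scope=1 | value=5 <- MATCH
Found 'p' at scope 1 with value 5

5


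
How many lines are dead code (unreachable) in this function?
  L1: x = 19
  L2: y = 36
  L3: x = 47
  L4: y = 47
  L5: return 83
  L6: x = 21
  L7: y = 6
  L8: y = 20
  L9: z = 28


Analyzing control flow:
  L1: reachable (before return)
  L2: reachable (before return)
  L3: reachable (before return)
  L4: reachable (before return)
  L5: reachable (return statement)
  L6: DEAD (after return at L5)
  L7: DEAD (after return at L5)
  L8: DEAD (after return at L5)
  L9: DEAD (after return at L5)
Return at L5, total lines = 9
Dead lines: L6 through L9
Count: 4

4


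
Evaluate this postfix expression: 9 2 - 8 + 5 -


Processing tokens left to right:
Push 9, Push 2
Pop 9 and 2, compute 9 - 2 = 7, push 7
Push 8
Pop 7 and 8, compute 7 + 8 = 15, push 15
Push 5
Pop 15 and 5, compute 15 - 5 = 10, push 10
Stack result: 10

10


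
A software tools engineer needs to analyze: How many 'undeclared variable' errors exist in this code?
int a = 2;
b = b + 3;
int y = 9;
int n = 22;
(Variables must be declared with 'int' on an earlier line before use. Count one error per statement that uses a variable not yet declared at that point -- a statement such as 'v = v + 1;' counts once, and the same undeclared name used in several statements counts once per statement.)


Scanning code line by line:
  Line 1: declare 'a' -> declared = ['a']
  Line 2: use 'b' -> ERROR (undeclared)
  Line 3: declare 'y' -> declared = ['a', 'y']
  Line 4: declare 'n' -> declared = ['a', 'n', 'y']
Total undeclared variable errors: 1

1


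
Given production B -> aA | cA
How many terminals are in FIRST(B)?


Production: B -> aA | cA
Examining each alternative for leading terminals:
  B -> aA : first terminal = 'a'
  B -> cA : first terminal = 'c'
FIRST(B) = {a, c}
Count: 2

2


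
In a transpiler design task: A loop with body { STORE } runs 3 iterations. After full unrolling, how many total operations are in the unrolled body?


Loop body operations: STORE (1 op per iteration)
Unrolling 3 iterations:
  Iteration 1: STORE (1 ops)
  Iteration 2: STORE (1 ops)
  Iteration 3: STORE (1 ops)
Total: 3 iterations * 1 ops/iter = 3 operations

3


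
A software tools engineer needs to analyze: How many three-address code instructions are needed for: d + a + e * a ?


Expression: d + a + e * a
Generating three-address code (respecting * over +/- precedence):
  Instruction 1: t1 = e * a
  Instruction 2: t2 = d + a
  Instruction 3: t3 = t2 + t1
Total instructions: 3

3


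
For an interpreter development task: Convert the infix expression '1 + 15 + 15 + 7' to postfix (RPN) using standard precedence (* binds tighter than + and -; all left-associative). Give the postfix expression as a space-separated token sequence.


Applying the shunting-yard algorithm:
  Operand 1 -> output
  Push '+' onto operator stack -> op-stack: [+]
  Operand 15 -> output
  See '+' (prec 1); top '+' (prec 1) >= it -> pop '+' to output
  Push '+' onto operator stack -> op-stack: [+]
  Operand 15 -> output
  See '+' (prec 1); top '+' (prec 1) >= it -> pop '+' to output
  Push '+' onto operator stack -> op-stack: [+]
  Operand 7 -> output
  End of input: pop '+' to output
Postfix result: 1 15 + 15 + 7 +

1 15 + 15 + 7 +


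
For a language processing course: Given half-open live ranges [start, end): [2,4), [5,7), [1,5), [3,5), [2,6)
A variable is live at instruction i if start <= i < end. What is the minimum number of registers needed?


Live ranges:
  Var0: [2, 4)
  Var1: [5, 7)
  Var2: [1, 5)
  Var3: [3, 5)
  Var4: [2, 6)
Sweep-line events (position, delta, active):
  pos=1 start -> active=1
  pos=2 start -> active=2
  pos=2 start -> active=3
  pos=3 start -> active=4
  pos=4 end -> active=3
  pos=5 end -> active=2
  pos=5 end -> active=1
  pos=5 start -> active=2
  pos=6 end -> active=1
  pos=7 end -> active=0
Maximum simultaneous active: 4
Minimum registers needed: 4

4


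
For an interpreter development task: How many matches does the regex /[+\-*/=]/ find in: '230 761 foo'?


Pattern: /[+\-*/=]/ (operators)
Input: '230 761 foo'
Scanning for matches:
Total matches: 0

0


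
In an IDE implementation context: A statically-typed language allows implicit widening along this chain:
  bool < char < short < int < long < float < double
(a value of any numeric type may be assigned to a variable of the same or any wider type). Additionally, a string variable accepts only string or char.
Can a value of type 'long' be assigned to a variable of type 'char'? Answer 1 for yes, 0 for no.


Target variable type: char
Source value type: long
Numeric ranks: long=4, char=1
Widening allowed iff rank(source) <= rank(target): 4 <= 1? No
Result: 0

0


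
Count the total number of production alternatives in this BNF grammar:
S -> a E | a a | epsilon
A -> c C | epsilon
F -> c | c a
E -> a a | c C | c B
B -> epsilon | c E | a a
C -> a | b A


Counting alternatives per rule:
  S: 3 alternative(s)
  A: 2 alternative(s)
  F: 2 alternative(s)
  E: 3 alternative(s)
  B: 3 alternative(s)
  C: 2 alternative(s)
Sum: 3 + 2 + 2 + 3 + 3 + 2 = 15

15


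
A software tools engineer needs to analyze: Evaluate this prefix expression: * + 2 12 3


Parsing prefix expression: * + 2 12 3
Step 1: Innermost operation '+ 2 12'
  2 + 12 = 14
Step 2: Outer operation '* [14] 3'
  14 * 3 = 42

42


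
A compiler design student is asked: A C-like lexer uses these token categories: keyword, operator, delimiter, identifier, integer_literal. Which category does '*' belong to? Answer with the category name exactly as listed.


Token: '*'
Checking categories:
  identifier: no
  integer_literal: no
  operator: YES
  keyword: no
  delimiter: no
Category: operator

operator


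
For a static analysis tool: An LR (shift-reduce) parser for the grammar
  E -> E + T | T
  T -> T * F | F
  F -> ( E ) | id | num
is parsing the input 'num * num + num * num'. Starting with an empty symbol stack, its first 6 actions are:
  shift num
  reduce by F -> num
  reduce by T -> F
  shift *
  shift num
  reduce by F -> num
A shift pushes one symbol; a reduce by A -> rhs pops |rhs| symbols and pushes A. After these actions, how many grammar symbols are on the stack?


Tracking the symbol stack through each action:
  Action 1: shift 'num' : push -> stack = [num] (size 1)
  Action 2: reduce by F -> num : pop 1, push F -> stack = [F] (size 1)
  Action 3: reduce by T -> F : pop 1, push T -> stack = [T] (size 1)
  Action 4: shift '*' : push -> stack = [T, *] (size 2)
  Action 5: shift 'num' : push -> stack = [T, *, num] (size 3)
  Action 6: reduce by F -> num : pop 1, push F -> stack = [T, *, F] (size 3)
Final stack size: 3

3


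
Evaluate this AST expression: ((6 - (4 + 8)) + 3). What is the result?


Expression: ((6 - (4 + 8)) + 3)
Evaluating step by step:
  4 + 8 = 12
  6 - 12 = -6
  -6 + 3 = -3
Result: -3

-3


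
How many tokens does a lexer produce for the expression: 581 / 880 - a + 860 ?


Scanning '581 / 880 - a + 860'
Token 1: '581' -> integer_literal
Token 2: '/' -> operator
Token 3: '880' -> integer_literal
Token 4: '-' -> operator
Token 5: 'a' -> identifier
Token 6: '+' -> operator
Token 7: '860' -> integer_literal
Total tokens: 7

7


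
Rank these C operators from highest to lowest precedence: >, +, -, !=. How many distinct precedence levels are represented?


Looking up precedence for each operator:
  > -> precedence 4
  + -> precedence 5
  - -> precedence 5
  != -> precedence 3
Sorted highest to lowest: +, -, >, !=
Distinct precedence values: [5, 4, 3]
Number of distinct levels: 3

3


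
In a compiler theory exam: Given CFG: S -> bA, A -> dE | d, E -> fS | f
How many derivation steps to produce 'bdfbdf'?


Grammar: S -> bA, A -> dE | d, E -> fS | f
Deriving 'bdfbdf':
Step 1: S -> bA => bA
Step 2: A -> dE => bdE
Step 3: E -> fS => bdfS
Step 4: S -> bA => bdfbA
Step 5: A -> dE => bdfbdE
Step 6: E -> f => bdfbdf
Total derivation steps: 6

6


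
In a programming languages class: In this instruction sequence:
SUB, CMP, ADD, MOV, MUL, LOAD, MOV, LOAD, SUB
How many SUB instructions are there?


Scanning instruction sequence for SUB:
  Position 1: SUB <- MATCH
  Position 2: CMP
  Position 3: ADD
  Position 4: MOV
  Position 5: MUL
  Position 6: LOAD
  Position 7: MOV
  Position 8: LOAD
  Position 9: SUB <- MATCH
Matches at positions: [1, 9]
Total SUB count: 2

2


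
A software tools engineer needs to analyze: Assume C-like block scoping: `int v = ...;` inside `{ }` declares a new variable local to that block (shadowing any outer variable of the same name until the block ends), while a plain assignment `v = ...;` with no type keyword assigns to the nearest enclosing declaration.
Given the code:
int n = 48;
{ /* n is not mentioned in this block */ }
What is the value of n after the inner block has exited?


Analyzing scoping rules:
Outer scope: declares n = 48
Inner block: n is neither redeclared nor assigned -> unchanged
After the block -> 48
Result: 48

48


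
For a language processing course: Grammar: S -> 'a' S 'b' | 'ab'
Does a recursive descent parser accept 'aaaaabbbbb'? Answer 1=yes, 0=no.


Grammar accepts strings of the form a^n b^n (n >= 1)
Word: 'aaaaabbbbb'
Counting: 5 a's and 5 b's
Check: 5 == 5? Yes
Derivation (S -> aSb applied 4 time(s), then S -> ab): S => aSb => aaSbb => aaaSbbb => aaaaSbbbb => aaaaabbbbb
Accepted

1


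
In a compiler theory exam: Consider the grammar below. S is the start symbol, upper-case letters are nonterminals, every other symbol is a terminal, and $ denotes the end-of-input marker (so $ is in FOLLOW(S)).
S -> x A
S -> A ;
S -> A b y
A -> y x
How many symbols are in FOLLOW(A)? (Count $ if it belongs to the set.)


S is the start symbol and does not occur in any rule body, so FOLLOW(S) = {$}.
Examining every occurrence of A in a rule body:
  S -> x A : A is at the right end -> add FOLLOW(S) = {$}
  S -> A ; : A is followed by terminal ';' -> add ';'
  S -> A b y : A is followed by terminal 'b' -> add 'b'
  A -> y x : A does not occur in the body -> contributes nothing
FOLLOW(A) = {;, b, $}
Count: 3

3


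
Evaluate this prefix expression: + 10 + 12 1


Parsing prefix expression: + 10 + 12 1
Step 1: Innermost operation '+ 12 1'
  12 + 1 = 13
Step 2: Outer operation '+ 10 [13]'
  10 + 13 = 23

23


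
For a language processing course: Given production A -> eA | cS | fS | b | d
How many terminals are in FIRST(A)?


Production: A -> eA | cS | fS | b | d
Examining each alternative for leading terminals:
  A -> eA : first terminal = 'e'
  A -> cS : first terminal = 'c'
  A -> fS : first terminal = 'f'
  A -> b : first terminal = 'b'
  A -> d : first terminal = 'd'
FIRST(A) = {b, c, d, e, f}
Count: 5

5


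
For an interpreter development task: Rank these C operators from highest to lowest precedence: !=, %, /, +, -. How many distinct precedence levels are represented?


Looking up precedence for each operator:
  != -> precedence 3
  % -> precedence 6
  / -> precedence 6
  + -> precedence 5
  - -> precedence 5
Sorted highest to lowest: %, /, +, -, !=
Distinct precedence values: [6, 5, 3]
Number of distinct levels: 3

3


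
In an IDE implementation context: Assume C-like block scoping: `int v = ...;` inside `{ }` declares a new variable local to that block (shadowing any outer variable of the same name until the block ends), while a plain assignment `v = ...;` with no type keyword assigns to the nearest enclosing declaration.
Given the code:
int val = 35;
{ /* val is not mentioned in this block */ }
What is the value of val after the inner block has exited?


Analyzing scoping rules:
Outer scope: declares val = 35
Inner block: val is neither redeclared nor assigned -> unchanged
After the block -> 35
Result: 35

35


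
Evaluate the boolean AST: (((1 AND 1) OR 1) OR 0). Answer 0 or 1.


Step 1: Evaluate inner node
  1 AND 1 = 1
Step 2: Evaluate next node
  1 OR 1 = 1
Step 3: Evaluate root node
  1 OR 0 = 1

1


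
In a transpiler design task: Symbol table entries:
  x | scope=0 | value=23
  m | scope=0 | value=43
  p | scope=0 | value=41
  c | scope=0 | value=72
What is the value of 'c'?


Searching symbol table for 'c':
  x | scope=0 | value=23
  m | scope=0 | value=43
  p | scope=0 | value=41
  c | scope=0 | value=72 <- MATCH
Found 'c' at scope 0 with value 72

72


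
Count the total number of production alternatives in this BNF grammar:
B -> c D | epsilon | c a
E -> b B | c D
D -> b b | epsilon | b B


Counting alternatives per rule:
  B: 3 alternative(s)
  E: 2 alternative(s)
  D: 3 alternative(s)
Sum: 3 + 2 + 3 = 8

8


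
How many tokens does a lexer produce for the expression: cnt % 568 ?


Scanning 'cnt % 568'
Token 1: 'cnt' -> identifier
Token 2: '%' -> operator
Token 3: '568' -> integer_literal
Total tokens: 3

3


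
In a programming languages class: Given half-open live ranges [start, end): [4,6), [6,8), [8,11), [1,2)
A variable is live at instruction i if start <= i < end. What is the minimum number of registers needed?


Live ranges:
  Var0: [4, 6)
  Var1: [6, 8)
  Var2: [8, 11)
  Var3: [1, 2)
Sweep-line events (position, delta, active):
  pos=1 start -> active=1
  pos=2 end -> active=0
  pos=4 start -> active=1
  pos=6 end -> active=0
  pos=6 start -> active=1
  pos=8 end -> active=0
  pos=8 start -> active=1
  pos=11 end -> active=0
Maximum simultaneous active: 1
Minimum registers needed: 1

1


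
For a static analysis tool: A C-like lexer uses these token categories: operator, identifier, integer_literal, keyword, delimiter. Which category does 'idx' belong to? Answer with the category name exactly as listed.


Token: 'idx'
Checking categories:
  identifier: YES
  integer_literal: no
  operator: no
  keyword: no
  delimiter: no
Category: identifier

identifier


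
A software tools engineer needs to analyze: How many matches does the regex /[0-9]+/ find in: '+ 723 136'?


Pattern: /[0-9]+/ (int literals)
Input: '+ 723 136'
Scanning for matches:
  Match 1: '723'
  Match 2: '136'
Total matches: 2

2


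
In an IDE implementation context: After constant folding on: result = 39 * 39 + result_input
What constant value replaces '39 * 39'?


Identifying constant sub-expression:
  Original: result = 39 * 39 + result_input
  39 and 39 are both compile-time constants
  Evaluating: 39 * 39 = 1521
  After folding: result = 1521 + result_input

1521


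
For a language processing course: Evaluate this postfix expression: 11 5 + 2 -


Processing tokens left to right:
Push 11, Push 5
Pop 11 and 5, compute 11 + 5 = 16, push 16
Push 2
Pop 16 and 2, compute 16 - 2 = 14, push 14
Stack result: 14

14


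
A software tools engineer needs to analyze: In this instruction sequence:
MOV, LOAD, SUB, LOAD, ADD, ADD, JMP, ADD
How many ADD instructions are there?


Scanning instruction sequence for ADD:
  Position 1: MOV
  Position 2: LOAD
  Position 3: SUB
  Position 4: LOAD
  Position 5: ADD <- MATCH
  Position 6: ADD <- MATCH
  Position 7: JMP
  Position 8: ADD <- MATCH
Matches at positions: [5, 6, 8]
Total ADD count: 3

3


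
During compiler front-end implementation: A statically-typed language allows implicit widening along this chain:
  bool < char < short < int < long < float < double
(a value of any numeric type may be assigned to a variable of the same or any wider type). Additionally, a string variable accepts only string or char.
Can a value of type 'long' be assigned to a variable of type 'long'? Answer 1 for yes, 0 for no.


Target variable type: long
Source value type: long
Numeric ranks: long=4, long=4
Widening allowed iff rank(source) <= rank(target): 4 <= 4? Yes
Result: 1

1


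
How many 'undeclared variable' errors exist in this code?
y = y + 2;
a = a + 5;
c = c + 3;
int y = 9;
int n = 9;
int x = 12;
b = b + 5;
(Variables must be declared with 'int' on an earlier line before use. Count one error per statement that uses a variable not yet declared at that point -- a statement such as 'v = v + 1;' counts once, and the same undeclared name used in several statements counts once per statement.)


Scanning code line by line:
  Line 1: use 'y' -> ERROR (undeclared)
  Line 2: use 'a' -> ERROR (undeclared)
  Line 3: use 'c' -> ERROR (undeclared)
  Line 4: declare 'y' -> declared = ['y']
  Line 5: declare 'n' -> declared = ['n', 'y']
  Line 6: declare 'x' -> declared = ['n', 'x', 'y']
  Line 7: use 'b' -> ERROR (undeclared)
Total undeclared variable errors: 4

4


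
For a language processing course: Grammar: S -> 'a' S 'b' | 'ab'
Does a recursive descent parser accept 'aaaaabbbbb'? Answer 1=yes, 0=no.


Grammar accepts strings of the form a^n b^n (n >= 1)
Word: 'aaaaabbbbb'
Counting: 5 a's and 5 b's
Check: 5 == 5? Yes
Derivation (S -> aSb applied 4 time(s), then S -> ab): S => aSb => aaSbb => aaaSbbb => aaaaSbbbb => aaaaabbbbb
Accepted

1


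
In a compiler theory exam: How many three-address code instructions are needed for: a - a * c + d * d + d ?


Expression: a - a * c + d * d + d
Generating three-address code (respecting * over +/- precedence):
  Instruction 1: t1 = a * c
  Instruction 2: t2 = d * d
  Instruction 3: t3 = a - t1
  Instruction 4: t4 = t3 + t2
  Instruction 5: t5 = t4 + d
Total instructions: 5

5


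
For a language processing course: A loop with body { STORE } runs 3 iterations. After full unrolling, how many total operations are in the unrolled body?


Loop body operations: STORE (1 op per iteration)
Unrolling 3 iterations:
  Iteration 1: STORE (1 ops)
  Iteration 2: STORE (1 ops)
  Iteration 3: STORE (1 ops)
Total: 3 iterations * 1 ops/iter = 3 operations

3


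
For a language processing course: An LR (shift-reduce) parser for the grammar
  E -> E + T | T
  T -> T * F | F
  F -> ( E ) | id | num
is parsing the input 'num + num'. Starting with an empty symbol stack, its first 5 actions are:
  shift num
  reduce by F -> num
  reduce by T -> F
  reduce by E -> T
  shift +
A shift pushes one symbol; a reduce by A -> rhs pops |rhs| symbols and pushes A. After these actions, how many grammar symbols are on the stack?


Tracking the symbol stack through each action:
  Action 1: shift 'num' : push -> stack = [num] (size 1)
  Action 2: reduce by F -> num : pop 1, push F -> stack = [F] (size 1)
  Action 3: reduce by T -> F : pop 1, push T -> stack = [T] (size 1)
  Action 4: reduce by E -> T : pop 1, push E -> stack = [E] (size 1)
  Action 5: shift '+' : push -> stack = [E, +] (size 2)
Final stack size: 2

2


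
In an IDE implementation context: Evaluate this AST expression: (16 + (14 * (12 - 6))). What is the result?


Expression: (16 + (14 * (12 - 6)))
Evaluating step by step:
  12 - 6 = 6
  14 * 6 = 84
  16 + 84 = 100
Result: 100

100


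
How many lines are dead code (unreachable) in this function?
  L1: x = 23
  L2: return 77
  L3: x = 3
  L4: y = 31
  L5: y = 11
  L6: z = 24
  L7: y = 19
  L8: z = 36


Analyzing control flow:
  L1: reachable (before return)
  L2: reachable (return statement)
  L3: DEAD (after return at L2)
  L4: DEAD (after return at L2)
  L5: DEAD (after return at L2)
  L6: DEAD (after return at L2)
  L7: DEAD (after return at L2)
  L8: DEAD (after return at L2)
Return at L2, total lines = 8
Dead lines: L3 through L8
Count: 6

6


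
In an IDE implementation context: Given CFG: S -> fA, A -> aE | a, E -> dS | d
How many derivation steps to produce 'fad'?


Grammar: S -> fA, A -> aE | a, E -> dS | d
Deriving 'fad':
Step 1: S -> fA => fA
Step 2: A -> aE => faE
Step 3: E -> d => fad
Total derivation steps: 3

3


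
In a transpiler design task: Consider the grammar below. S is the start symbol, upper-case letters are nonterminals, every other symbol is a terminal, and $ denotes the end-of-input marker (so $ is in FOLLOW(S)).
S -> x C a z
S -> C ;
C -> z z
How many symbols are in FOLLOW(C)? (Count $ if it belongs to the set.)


S is the start symbol and does not occur in any rule body, so FOLLOW(S) = {$}.
Examining every occurrence of C in a rule body:
  S -> x C a z : C is followed by terminal 'a' -> add 'a'
  S -> C ; : C is followed by terminal ';' -> add ';'
  C -> z z : C does not occur in the body -> contributes nothing
FOLLOW(C) = {;, a}
Count: 2

2


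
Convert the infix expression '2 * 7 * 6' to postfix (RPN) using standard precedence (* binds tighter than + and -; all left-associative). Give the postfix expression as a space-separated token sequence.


Applying the shunting-yard algorithm:
  Operand 2 -> output
  Push '*' onto operator stack -> op-stack: [*]
  Operand 7 -> output
  See '*' (prec 2); top '*' (prec 2) >= it -> pop '*' to output
  Push '*' onto operator stack -> op-stack: [*]
  Operand 6 -> output
  End of input: pop '*' to output
Postfix result: 2 7 * 6 *

2 7 * 6 *


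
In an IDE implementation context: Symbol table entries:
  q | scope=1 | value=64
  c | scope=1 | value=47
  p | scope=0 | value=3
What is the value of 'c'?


Searching symbol table for 'c':
  q | scope=1 | value=64
  c | scope=1 | value=47 <- MATCH
  p | scope=0 | value=3
Found 'c' at scope 1 with value 47

47


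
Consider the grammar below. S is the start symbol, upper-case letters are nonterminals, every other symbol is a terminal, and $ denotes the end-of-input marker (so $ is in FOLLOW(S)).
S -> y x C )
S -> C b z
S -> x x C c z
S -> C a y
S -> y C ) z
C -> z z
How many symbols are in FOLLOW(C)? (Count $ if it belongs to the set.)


S is the start symbol and does not occur in any rule body, so FOLLOW(S) = {$}.
Examining every occurrence of C in a rule body:
  S -> y x C ) : C is followed by terminal ')' -> add ')'
  S -> C b z : C is followed by terminal 'b' -> add 'b'
  S -> x x C c z : C is followed by terminal 'c' -> add 'c'
  S -> C a y : C is followed by terminal 'a' -> add 'a'
  S -> y C ) z : C is followed by terminal ')' -> add ')' (already in the set)
  C -> z z : C does not occur in the body -> contributes nothing
FOLLOW(C) = {), a, b, c}
Count: 4

4


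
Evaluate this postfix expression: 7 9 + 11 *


Processing tokens left to right:
Push 7, Push 9
Pop 7 and 9, compute 7 + 9 = 16, push 16
Push 11
Pop 16 and 11, compute 16 * 11 = 176, push 176
Stack result: 176

176


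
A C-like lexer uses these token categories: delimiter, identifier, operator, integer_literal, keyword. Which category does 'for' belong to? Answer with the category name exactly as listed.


Token: 'for'
Checking categories:
  identifier: no
  integer_literal: no
  operator: no
  keyword: YES
  delimiter: no
Category: keyword

keyword


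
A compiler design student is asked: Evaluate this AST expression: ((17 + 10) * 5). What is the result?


Expression: ((17 + 10) * 5)
Evaluating step by step:
  17 + 10 = 27
  27 * 5 = 135
Result: 135

135


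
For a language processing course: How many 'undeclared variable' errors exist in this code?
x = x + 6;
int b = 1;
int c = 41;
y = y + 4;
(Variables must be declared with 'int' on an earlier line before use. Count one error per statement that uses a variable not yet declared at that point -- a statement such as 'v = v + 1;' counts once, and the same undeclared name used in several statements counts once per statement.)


Scanning code line by line:
  Line 1: use 'x' -> ERROR (undeclared)
  Line 2: declare 'b' -> declared = ['b']
  Line 3: declare 'c' -> declared = ['b', 'c']
  Line 4: use 'y' -> ERROR (undeclared)
Total undeclared variable errors: 2

2
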